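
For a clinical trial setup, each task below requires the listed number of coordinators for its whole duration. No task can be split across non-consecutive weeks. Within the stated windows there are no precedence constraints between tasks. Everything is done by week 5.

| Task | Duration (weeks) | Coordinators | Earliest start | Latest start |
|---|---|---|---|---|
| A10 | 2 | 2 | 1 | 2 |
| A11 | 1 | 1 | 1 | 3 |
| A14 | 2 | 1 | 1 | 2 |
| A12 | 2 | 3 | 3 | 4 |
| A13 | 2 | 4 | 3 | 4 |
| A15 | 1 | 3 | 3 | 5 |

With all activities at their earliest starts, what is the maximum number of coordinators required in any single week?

10

Early-start schedule: A10@1, A11@1, A14@1, A12@3, A13@3, A15@3.
Load per week: week 1: 4, week 2: 3, week 3: 10, week 4: 7, week 5: 0.
Peak is 10.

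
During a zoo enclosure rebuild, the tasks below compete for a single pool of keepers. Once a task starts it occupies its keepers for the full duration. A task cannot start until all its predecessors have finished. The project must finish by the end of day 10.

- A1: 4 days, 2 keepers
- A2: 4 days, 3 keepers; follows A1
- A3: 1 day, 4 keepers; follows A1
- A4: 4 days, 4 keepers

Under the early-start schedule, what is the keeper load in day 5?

7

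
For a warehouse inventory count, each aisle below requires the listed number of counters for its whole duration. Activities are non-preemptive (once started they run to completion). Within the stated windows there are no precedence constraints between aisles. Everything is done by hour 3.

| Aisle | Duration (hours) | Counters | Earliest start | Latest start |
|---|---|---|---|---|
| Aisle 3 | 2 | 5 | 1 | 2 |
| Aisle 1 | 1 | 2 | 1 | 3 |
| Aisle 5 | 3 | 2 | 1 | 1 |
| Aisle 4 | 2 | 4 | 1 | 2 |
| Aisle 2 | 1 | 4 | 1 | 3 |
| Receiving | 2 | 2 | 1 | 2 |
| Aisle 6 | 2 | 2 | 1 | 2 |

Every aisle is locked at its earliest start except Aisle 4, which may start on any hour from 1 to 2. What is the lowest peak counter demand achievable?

17

Aisle 4@1: h1:21  h2:15  h3:2 → peak 21
Aisle 4@2: h1:17  h2:15  h3:6 → peak 17
Best is Aisle 4@2, peak 17.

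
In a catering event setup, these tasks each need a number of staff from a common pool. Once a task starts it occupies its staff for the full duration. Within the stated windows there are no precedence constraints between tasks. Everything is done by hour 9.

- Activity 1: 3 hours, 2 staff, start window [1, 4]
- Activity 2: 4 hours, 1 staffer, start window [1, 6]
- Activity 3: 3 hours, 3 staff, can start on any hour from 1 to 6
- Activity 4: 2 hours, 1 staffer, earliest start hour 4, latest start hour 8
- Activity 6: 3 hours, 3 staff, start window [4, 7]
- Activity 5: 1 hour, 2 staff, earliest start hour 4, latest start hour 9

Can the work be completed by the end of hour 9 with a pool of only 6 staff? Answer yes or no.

yes

Schedule Activity 1@4, Activity 2@1, Activity 3@1, Activity 4@4, Activity 6@7, Activity 5@6: h1:4  h2:4  h3:4  h4:4  h5:3  h6:4  h7:3  h8:3  h9:3 — peak 4 ≤ 6.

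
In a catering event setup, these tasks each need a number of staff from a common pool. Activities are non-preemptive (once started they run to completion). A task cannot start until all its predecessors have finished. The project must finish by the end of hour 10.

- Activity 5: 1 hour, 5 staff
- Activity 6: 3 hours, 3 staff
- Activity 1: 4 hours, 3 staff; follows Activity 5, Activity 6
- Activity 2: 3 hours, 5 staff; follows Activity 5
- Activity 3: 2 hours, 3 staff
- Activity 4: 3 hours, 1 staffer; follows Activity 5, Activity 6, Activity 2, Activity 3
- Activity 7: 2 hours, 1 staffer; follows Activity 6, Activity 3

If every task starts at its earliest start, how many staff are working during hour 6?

At early start, hour 6 has: Activity 1, Activity 4.
Demand: 3 + 1 = 4.

4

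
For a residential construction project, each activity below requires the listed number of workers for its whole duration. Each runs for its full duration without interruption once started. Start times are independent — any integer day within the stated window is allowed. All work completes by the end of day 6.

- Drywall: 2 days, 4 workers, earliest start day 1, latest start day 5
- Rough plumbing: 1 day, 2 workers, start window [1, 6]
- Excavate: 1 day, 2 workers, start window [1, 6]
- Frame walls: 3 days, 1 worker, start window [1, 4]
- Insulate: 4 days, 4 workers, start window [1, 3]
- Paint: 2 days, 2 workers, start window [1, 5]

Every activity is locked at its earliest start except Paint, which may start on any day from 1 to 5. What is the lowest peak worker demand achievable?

13

Paint@1: d1:15  d2:11  d3:5  d4:4  d5:0  d6:0 → peak 15
Paint@2: d1:13  d2:11  d3:7  d4:4  d5:0  d6:0 → peak 13
Paint@3: d1:13  d2:9  d3:7  d4:6  d5:0  d6:0 → peak 13
Paint@4: d1:13  d2:9  d3:5  d4:6  d5:2  d6:0 → peak 13
Paint@5: d1:13  d2:9  d3:5  d4:4  d5:2  d6:2 → peak 13
Best is Paint@2, peak 13.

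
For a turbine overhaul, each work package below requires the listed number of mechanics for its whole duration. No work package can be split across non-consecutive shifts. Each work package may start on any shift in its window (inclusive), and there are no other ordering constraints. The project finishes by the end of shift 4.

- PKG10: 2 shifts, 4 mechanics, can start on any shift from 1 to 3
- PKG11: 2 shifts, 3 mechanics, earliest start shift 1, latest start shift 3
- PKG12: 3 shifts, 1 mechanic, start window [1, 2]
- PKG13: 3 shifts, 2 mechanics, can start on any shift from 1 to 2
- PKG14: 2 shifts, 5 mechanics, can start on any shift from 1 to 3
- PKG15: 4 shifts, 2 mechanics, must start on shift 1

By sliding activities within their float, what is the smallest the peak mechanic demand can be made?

Early-start (PKG10@1, PKG11@1, PKG12@1, PKG13@1, PKG14@1, PKG15@1) gives peak 17: s1:17  s2:17  s3:5  s4:2.
Shift PKG14→3.
Schedule PKG10@1, PKG11@1, PKG12@1, PKG13@1, PKG14@3, PKG15@1: s1:12  s2:12  s3:10  s4:7 — peak 12.

12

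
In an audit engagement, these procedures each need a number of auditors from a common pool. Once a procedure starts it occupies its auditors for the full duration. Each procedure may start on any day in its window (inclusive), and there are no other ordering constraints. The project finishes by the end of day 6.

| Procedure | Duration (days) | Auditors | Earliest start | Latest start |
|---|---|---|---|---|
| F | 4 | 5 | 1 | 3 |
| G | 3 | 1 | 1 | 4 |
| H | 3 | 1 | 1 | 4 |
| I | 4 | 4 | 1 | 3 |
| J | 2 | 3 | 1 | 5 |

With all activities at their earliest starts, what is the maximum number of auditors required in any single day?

Early-start schedule: F@1, G@1, H@1, I@1, J@1.
Load per day: day 1: 14, day 2: 14, day 3: 11, day 4: 9, day 5: 0, day 6: 0.
Peak is 14.

14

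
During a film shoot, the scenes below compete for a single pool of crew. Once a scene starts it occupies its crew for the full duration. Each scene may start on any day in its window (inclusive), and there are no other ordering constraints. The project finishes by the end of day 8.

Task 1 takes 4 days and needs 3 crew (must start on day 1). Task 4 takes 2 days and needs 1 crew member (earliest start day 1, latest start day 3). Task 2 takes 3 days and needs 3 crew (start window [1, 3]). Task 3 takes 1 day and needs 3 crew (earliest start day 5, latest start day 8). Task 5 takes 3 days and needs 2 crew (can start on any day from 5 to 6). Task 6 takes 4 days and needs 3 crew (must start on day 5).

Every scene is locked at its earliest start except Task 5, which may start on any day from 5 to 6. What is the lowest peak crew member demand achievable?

7

Task 5@5: d1:7  d2:7  d3:6  d4:3  d5:8  d6:5  d7:5  d8:3 → peak 8
Task 5@6: d1:7  d2:7  d3:6  d4:3  d5:6  d6:5  d7:5  d8:5 → peak 7
Best is Task 5@6, peak 7.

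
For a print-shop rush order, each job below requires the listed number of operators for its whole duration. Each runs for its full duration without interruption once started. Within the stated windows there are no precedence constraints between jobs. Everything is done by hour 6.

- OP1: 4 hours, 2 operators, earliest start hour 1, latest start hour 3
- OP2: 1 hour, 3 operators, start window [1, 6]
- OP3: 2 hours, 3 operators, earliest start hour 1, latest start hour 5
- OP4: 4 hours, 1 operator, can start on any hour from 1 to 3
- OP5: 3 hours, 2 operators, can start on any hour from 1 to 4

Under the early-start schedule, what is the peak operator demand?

Early-start schedule: OP1@1, OP2@1, OP3@1, OP4@1, OP5@1.
Load per hour: hour 1: 11, hour 2: 8, hour 3: 5, hour 4: 3, hour 5: 0, hour 6: 0.
Peak is 11.

11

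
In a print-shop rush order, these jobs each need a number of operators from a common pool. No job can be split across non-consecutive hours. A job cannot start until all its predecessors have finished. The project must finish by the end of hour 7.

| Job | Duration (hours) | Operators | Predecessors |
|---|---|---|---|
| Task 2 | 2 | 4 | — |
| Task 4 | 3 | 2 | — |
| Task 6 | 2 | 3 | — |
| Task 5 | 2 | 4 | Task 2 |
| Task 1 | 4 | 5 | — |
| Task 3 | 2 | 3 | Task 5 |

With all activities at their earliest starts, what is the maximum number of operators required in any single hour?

Early-start schedule: Task 2@1, Task 4@1, Task 6@1, Task 5@3, Task 1@1, Task 3@5.
Load per hour: hour 1: 14, hour 2: 14, hour 3: 11, hour 4: 9, hour 5: 3, hour 6: 3, hour 7: 0.
Peak is 14.

14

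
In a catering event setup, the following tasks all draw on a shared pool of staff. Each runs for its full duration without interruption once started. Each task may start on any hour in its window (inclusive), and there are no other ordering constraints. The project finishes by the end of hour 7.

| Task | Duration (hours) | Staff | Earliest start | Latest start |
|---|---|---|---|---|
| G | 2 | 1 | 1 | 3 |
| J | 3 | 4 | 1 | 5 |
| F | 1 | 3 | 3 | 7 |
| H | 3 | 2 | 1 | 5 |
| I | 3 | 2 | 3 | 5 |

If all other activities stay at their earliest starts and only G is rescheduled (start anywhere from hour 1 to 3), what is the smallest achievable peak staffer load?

G@1: h1:7  h2:7  h3:11  h4:2  h5:2  h6:0  h7:0 → peak 11
G@2: h1:6  h2:7  h3:12  h4:2  h5:2  h6:0  h7:0 → peak 12
G@3: h1:6  h2:6  h3:12  h4:3  h5:2  h6:0  h7:0 → peak 12
Best is G@1, peak 11.

11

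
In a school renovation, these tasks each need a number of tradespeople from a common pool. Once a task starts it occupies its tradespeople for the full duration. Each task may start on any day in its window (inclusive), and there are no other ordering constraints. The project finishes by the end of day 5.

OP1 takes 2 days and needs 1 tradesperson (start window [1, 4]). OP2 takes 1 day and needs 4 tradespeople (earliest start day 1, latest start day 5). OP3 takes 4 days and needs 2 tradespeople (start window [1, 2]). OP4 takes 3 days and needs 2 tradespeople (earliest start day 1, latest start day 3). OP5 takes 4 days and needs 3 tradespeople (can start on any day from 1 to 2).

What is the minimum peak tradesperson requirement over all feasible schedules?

Early-start (OP1@1, OP2@1, OP3@1, OP4@1, OP5@1) gives peak 12: d1:12  d2:8  d3:7  d4:5  d5:0.
Shift OP4→3, OP5→2.
Schedule OP1@1, OP2@1, OP3@1, OP4@3, OP5@2: d1:7  d2:6  d3:7  d4:7  d5:5 — peak 7.
Total tradesperson-days = 32 over 5 days ⇒ peak ≥ ⌈32/5⌉ = 7, so 7 is optimal.

7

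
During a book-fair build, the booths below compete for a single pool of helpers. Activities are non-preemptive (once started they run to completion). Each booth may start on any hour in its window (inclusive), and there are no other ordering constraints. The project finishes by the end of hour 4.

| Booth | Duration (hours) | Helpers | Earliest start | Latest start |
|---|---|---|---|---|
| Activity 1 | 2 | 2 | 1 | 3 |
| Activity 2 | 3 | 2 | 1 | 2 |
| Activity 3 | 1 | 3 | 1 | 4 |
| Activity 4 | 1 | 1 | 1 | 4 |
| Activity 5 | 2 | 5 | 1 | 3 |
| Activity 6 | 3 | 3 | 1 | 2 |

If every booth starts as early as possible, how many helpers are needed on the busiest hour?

Early-start schedule: Activity 1@1, Activity 2@1, Activity 3@1, Activity 4@1, Activity 5@1, Activity 6@1.
Load per hour: hour 1: 16, hour 2: 12, hour 3: 5, hour 4: 0.
Peak is 16.

16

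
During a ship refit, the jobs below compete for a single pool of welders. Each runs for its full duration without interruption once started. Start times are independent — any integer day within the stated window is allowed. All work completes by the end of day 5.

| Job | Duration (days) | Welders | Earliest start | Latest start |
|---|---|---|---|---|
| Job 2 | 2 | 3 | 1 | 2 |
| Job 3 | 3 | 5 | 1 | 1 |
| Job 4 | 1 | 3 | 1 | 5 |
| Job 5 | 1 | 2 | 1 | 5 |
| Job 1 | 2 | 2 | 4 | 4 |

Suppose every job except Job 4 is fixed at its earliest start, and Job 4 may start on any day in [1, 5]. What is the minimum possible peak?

10

Job 4@1: d1:13  d2:8  d3:5  d4:2  d5:2 → peak 13
Job 4@2: d1:10  d2:11  d3:5  d4:2  d5:2 → peak 11
Job 4@3: d1:10  d2:8  d3:8  d4:2  d5:2 → peak 10
Job 4@4: d1:10  d2:8  d3:5  d4:5  d5:2 → peak 10
Job 4@5: d1:10  d2:8  d3:5  d4:2  d5:5 → peak 10
Best is Job 4@3, peak 10.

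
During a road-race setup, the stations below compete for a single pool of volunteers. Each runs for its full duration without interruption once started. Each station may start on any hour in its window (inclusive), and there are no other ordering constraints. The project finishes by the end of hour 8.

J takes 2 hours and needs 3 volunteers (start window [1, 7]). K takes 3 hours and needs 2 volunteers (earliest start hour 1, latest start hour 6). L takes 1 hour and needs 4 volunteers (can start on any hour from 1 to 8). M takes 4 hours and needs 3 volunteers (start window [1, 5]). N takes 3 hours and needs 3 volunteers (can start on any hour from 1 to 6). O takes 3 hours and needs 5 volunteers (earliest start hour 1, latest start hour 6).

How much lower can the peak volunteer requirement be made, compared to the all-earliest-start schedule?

Early-start peak: h1:20  h2:16  h3:13  h4:3  h5:0  h6:0  h7:0  h8:0 ⇒ 20.
Leveled (J@1, K@6, L@1, M@2, N@3, O@6): h1:7  h2:6  h3:6  h4:6  h5:6  h6:7  h7:7  h8:7 ⇒ 7.
Reduction 20 − 7 = 13.

13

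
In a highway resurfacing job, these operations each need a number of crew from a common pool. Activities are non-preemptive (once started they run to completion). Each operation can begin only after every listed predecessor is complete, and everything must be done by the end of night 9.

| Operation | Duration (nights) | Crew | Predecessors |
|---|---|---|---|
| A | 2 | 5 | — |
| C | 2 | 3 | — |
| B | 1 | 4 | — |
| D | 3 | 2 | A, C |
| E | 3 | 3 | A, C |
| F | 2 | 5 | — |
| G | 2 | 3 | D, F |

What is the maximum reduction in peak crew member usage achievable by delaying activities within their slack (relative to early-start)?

10

Early-start peak: n1:17  n2:13  n3:5  n4:5  n5:5  n6:3  n7:3  n8:0  n9:0 ⇒ 17.
Leveled (A@1, C@3, B@3, D@5, E@7, F@5, G@8): n1:5  n2:5  n3:7  n4:3  n5:7  n6:7  n7:5  n8:6  n9:6 ⇒ 7.
Reduction 17 − 7 = 10.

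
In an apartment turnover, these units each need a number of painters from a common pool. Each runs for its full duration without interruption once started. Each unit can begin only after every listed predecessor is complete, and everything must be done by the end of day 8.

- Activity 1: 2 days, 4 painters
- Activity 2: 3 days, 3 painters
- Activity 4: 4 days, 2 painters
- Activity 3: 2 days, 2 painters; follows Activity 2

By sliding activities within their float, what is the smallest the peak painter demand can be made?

Early-start (Activity 1@1, Activity 2@1, Activity 4@1, Activity 3@4) gives peak 9: d1:9  d2:9  d3:5  d4:4  d5:2  d6:0  d7:0  d8:0.
Shift Activity 2→3, Activity 4→3, Activity 3→6.
Schedule Activity 1@1, Activity 2@3, Activity 4@3, Activity 3@6: d1:4  d2:4  d3:5  d4:5  d5:5  d6:4  d7:2  d8:0 — peak 5.

5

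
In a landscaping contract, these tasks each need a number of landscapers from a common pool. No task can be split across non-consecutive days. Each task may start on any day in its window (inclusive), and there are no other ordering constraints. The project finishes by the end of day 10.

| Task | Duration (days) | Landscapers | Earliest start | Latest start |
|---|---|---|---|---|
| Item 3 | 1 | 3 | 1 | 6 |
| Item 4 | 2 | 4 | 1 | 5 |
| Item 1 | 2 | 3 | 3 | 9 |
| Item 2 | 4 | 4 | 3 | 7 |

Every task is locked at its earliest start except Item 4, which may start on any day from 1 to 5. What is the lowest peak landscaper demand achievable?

7

Item 4@1: d1:7  d2:4  d3:7  d4:7  d5:4  d6:4  d7:0  d8:0  d9:0  d10:0 → peak 7
Item 4@2: d1:3  d2:4  d3:11  d4:7  d5:4  d6:4  d7:0  d8:0  d9:0  d10:0 → peak 11
Item 4@3: d1:3  d2:0  d3:11  d4:11  d5:4  d6:4  d7:0  d8:0  d9:0  d10:0 → peak 11
Item 4@4: d1:3  d2:0  d3:7  d4:11  d5:8  d6:4  d7:0  d8:0  d9:0  d10:0 → peak 11
Item 4@5: d1:3  d2:0  d3:7  d4:7  d5:8  d6:8  d7:0  d8:0  d9:0  d10:0 → peak 8
Best is Item 4@1, peak 7.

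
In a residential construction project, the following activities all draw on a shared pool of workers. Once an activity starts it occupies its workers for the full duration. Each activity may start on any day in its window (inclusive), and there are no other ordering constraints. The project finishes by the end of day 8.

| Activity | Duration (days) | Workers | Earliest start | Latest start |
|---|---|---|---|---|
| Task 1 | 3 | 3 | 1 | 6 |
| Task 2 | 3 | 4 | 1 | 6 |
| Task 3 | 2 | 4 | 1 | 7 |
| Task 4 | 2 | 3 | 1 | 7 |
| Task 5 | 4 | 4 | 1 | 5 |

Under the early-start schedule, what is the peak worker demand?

18

Early-start schedule: Task 1@1, Task 2@1, Task 3@1, Task 4@1, Task 5@1.
Load per day: day 1: 18, day 2: 18, day 3: 11, day 4: 4, day 5: 0, day 6: 0, day 7: 0, day 8: 0.
Peak is 18.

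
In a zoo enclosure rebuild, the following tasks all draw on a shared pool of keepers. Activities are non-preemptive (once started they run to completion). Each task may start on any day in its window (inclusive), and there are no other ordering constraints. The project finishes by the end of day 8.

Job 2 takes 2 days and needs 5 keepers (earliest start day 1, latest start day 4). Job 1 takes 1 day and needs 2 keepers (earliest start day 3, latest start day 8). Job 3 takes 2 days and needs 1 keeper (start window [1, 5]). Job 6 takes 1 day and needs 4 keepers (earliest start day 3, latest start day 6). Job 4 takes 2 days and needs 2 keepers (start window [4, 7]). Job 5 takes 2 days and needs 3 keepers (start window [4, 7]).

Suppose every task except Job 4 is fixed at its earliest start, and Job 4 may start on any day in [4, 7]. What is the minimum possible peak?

6

Job 4@4: d1:6  d2:6  d3:6  d4:5  d5:5  d6:0  d7:0  d8:0 → peak 6
Job 4@5: d1:6  d2:6  d3:6  d4:3  d5:5  d6:2  d7:0  d8:0 → peak 6
Job 4@6: d1:6  d2:6  d3:6  d4:3  d5:3  d6:2  d7:2  d8:0 → peak 6
Job 4@7: d1:6  d2:6  d3:6  d4:3  d5:3  d6:0  d7:2  d8:2 → peak 6
Best is Job 4@4, peak 6.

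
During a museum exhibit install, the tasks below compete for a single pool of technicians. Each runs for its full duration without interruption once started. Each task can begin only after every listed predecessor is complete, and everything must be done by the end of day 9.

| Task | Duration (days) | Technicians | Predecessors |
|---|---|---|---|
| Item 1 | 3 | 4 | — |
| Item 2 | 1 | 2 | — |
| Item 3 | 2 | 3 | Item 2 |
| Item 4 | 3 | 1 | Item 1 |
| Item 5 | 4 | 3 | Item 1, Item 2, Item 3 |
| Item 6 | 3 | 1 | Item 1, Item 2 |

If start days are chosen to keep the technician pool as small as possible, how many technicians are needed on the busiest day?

6

Early-start (Item 1@1, Item 2@1, Item 3@2, Item 4@4, Item 5@4, Item 6@4) gives peak 7: d1:6  d2:7  d3:7  d4:5  d5:5  d6:5  d7:3  d8:0  d9:0.
Shift Item 3→4, Item 5→6.
Schedule Item 1@1, Item 2@1, Item 3@4, Item 4@4, Item 5@6, Item 6@4: d1:6  d2:4  d3:4  d4:5  d5:5  d6:5  d7:3  d8:3  d9:3 — peak 6.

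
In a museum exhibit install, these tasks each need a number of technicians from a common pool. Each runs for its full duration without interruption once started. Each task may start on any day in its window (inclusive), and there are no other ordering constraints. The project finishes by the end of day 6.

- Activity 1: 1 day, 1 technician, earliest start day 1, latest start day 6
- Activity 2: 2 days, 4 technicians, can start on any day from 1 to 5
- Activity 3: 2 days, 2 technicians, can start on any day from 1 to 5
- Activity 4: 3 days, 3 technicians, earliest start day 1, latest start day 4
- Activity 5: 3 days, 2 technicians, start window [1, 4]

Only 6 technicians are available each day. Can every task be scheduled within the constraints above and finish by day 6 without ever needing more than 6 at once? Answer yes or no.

yes

Schedule Activity 1@1, Activity 2@1, Activity 3@2, Activity 4@3, Activity 5@4: d1:5  d2:6  d3:5  d4:5  d5:5  d6:2 — peak 6 ≤ 6.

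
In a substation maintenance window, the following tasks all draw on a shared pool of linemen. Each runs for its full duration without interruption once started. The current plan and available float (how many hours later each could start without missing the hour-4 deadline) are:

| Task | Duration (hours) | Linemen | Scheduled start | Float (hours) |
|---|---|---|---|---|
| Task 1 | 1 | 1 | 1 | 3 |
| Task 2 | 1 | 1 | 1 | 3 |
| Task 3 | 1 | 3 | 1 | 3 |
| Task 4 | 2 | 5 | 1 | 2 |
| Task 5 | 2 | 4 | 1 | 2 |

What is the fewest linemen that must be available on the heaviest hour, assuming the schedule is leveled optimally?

7

Early-start (Task 1@1, Task 2@1, Task 3@1, Task 4@1, Task 5@1) gives peak 14: h1:14  h2:9  h3:0  h4:0.
Shift Task 3→2, Task 4→3.
Schedule Task 1@1, Task 2@1, Task 3@2, Task 4@3, Task 5@1: h1:6  h2:7  h3:5  h4:5 — peak 7.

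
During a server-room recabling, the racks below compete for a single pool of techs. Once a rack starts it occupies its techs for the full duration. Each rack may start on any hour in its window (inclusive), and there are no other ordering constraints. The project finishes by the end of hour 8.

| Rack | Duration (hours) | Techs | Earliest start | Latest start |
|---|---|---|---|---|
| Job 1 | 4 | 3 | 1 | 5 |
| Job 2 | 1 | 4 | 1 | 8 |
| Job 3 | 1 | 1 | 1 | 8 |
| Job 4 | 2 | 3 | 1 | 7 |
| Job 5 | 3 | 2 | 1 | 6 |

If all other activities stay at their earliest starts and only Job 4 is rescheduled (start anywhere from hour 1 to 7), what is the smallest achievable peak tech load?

10

Job 4@1: h1:13  h2:8  h3:5  h4:3  h5:0  h6:0  h7:0  h8:0 → peak 13
Job 4@2: h1:10  h2:8  h3:8  h4:3  h5:0  h6:0  h7:0  h8:0 → peak 10
Job 4@3: h1:10  h2:5  h3:8  h4:6  h5:0  h6:0  h7:0  h8:0 → peak 10
Job 4@4: h1:10  h2:5  h3:5  h4:6  h5:3  h6:0  h7:0  h8:0 → peak 10
Job 4@5: h1:10  h2:5  h3:5  h4:3  h5:3  h6:3  h7:0  h8:0 → peak 10
Job 4@6: h1:10  h2:5  h3:5  h4:3  h5:0  h6:3  h7:3  h8:0 → peak 10
Job 4@7: h1:10  h2:5  h3:5  h4:3  h5:0  h6:0  h7:3  h8:3 → peak 10
Best is Job 4@2, peak 10.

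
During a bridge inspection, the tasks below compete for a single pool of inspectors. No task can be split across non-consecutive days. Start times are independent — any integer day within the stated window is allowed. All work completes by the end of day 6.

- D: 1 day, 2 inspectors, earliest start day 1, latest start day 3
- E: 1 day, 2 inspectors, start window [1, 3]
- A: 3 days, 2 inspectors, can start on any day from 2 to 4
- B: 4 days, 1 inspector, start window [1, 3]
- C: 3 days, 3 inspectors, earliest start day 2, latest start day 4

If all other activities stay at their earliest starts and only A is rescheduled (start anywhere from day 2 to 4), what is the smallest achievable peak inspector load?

A@2: d1:5  d2:6  d3:6  d4:6  d5:0  d6:0 → peak 6
A@3: d1:5  d2:4  d3:6  d4:6  d5:2  d6:0 → peak 6
A@4: d1:5  d2:4  d3:4  d4:6  d5:2  d6:2 → peak 6
Best is A@2, peak 6.

6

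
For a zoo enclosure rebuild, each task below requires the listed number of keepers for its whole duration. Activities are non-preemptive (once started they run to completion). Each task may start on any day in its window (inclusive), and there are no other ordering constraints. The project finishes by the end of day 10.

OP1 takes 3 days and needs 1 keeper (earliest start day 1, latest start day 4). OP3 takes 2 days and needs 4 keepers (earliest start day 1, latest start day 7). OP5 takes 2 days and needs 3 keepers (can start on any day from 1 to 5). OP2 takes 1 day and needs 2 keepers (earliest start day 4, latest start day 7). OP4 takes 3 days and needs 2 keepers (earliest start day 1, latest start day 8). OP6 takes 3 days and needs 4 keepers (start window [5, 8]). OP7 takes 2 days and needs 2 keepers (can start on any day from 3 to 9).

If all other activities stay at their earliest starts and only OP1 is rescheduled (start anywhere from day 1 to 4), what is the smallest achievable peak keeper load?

9

OP1@1: d1:10  d2:10  d3:5  d4:4  d5:4  d6:4  d7:4  d8:0  d9:0  d10:0 → peak 10
OP1@2: d1:9  d2:10  d3:5  d4:5  d5:4  d6:4  d7:4  d8:0  d9:0  d10:0 → peak 10
OP1@3: d1:9  d2:9  d3:5  d4:5  d5:5  d6:4  d7:4  d8:0  d9:0  d10:0 → peak 9
OP1@4: d1:9  d2:9  d3:4  d4:5  d5:5  d6:5  d7:4  d8:0  d9:0  d10:0 → peak 9
Best is OP1@3, peak 9.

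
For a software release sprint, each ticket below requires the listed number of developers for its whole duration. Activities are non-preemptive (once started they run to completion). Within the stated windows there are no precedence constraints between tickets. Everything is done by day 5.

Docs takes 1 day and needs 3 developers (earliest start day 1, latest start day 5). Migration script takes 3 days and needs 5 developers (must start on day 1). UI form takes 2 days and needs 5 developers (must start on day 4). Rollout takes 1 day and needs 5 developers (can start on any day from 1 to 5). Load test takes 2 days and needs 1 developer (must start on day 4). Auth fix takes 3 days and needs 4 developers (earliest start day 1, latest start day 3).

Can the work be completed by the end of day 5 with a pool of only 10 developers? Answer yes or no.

Schedule Docs@1, Migration script@1, UI form@4, Rollout@2, Load test@4, Auth fix@3: d1:8  d2:10  d3:9  d4:10  d5:10 — peak 10 ≤ 10.

yes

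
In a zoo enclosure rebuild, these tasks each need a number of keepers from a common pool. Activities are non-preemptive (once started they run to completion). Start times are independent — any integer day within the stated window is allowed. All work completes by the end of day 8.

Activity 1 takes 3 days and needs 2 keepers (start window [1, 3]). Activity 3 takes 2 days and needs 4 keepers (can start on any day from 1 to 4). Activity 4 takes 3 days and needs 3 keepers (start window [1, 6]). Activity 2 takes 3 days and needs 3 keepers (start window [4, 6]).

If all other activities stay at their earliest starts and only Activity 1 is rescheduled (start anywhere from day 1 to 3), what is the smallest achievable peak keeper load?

Activity 1@1: d1:9  d2:9  d3:5  d4:3  d5:3  d6:3  d7:0  d8:0 → peak 9
Activity 1@2: d1:7  d2:9  d3:5  d4:5  d5:3  d6:3  d7:0  d8:0 → peak 9
Activity 1@3: d1:7  d2:7  d3:5  d4:5  d5:5  d6:3  d7:0  d8:0 → peak 7
Best is Activity 1@3, peak 7.

7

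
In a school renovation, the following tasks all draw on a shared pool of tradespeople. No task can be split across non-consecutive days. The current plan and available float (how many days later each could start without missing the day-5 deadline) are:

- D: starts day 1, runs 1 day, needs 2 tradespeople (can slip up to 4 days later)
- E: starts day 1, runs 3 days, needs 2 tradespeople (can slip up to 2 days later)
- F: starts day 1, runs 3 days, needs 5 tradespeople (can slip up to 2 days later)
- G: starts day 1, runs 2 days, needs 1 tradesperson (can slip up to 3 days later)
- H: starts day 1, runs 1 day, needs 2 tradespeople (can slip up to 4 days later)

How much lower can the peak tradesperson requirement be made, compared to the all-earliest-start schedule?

5

Early-start peak: d1:12  d2:8  d3:7  d4:0  d5:0 ⇒ 12.
Leveled (D@1, E@1, F@2, G@4, H@1): d1:6  d2:7  d3:7  d4:6  d5:1 ⇒ 7.
Reduction 12 − 7 = 5.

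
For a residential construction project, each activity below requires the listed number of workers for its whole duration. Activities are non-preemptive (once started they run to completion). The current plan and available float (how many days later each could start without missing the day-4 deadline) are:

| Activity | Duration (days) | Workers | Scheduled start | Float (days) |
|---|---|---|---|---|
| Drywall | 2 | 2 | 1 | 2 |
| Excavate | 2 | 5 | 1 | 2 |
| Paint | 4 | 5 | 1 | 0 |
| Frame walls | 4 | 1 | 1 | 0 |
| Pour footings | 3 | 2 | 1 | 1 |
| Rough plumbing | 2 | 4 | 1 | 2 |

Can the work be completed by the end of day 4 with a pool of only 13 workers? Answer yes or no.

The minimum achievable peak is 14; 13 < 14, so no feasible schedule stays within the cap.

no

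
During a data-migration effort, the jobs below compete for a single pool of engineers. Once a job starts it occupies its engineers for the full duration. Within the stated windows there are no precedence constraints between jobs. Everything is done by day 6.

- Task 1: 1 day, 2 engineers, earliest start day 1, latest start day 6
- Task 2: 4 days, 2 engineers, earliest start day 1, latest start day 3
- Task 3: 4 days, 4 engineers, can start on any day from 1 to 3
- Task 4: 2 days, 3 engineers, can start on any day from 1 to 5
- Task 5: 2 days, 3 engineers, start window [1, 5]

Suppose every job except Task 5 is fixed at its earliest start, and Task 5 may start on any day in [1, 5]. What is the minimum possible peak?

Task 5@1: d1:14  d2:12  d3:6  d4:6  d5:0  d6:0 → peak 14
Task 5@2: d1:11  d2:12  d3:9  d4:6  d5:0  d6:0 → peak 12
Task 5@3: d1:11  d2:9  d3:9  d4:9  d5:0  d6:0 → peak 11
Task 5@4: d1:11  d2:9  d3:6  d4:9  d5:3  d6:0 → peak 11
Task 5@5: d1:11  d2:9  d3:6  d4:6  d5:3  d6:3 → peak 11
Best is Task 5@3, peak 11.

11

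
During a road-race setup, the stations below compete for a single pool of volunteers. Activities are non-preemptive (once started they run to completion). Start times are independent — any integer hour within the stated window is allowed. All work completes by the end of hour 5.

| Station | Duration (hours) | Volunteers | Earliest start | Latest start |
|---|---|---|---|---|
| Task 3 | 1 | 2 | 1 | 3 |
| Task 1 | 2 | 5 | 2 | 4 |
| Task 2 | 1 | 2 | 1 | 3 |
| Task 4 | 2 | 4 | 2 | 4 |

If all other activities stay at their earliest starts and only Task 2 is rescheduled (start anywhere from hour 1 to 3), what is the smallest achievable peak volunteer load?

Task 2@1: h1:4  h2:9  h3:9  h4:0  h5:0 → peak 9
Task 2@2: h1:2  h2:11  h3:9  h4:0  h5:0 → peak 11
Task 2@3: h1:2  h2:9  h3:11  h4:0  h5:0 → peak 11
Best is Task 2@1, peak 9.

9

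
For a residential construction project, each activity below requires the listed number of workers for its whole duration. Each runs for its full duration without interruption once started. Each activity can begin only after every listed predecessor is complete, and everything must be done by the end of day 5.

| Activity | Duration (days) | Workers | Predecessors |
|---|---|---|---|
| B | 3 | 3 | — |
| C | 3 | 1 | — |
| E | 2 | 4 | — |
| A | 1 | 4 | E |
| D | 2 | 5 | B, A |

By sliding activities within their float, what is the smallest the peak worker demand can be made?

Schedule B@1, C@1, E@1, A@3, D@4: d1:8  d2:8  d3:8  d4:5  d5:5 — peak 8.
No arrangement of the 3 feasible schedules does better.

8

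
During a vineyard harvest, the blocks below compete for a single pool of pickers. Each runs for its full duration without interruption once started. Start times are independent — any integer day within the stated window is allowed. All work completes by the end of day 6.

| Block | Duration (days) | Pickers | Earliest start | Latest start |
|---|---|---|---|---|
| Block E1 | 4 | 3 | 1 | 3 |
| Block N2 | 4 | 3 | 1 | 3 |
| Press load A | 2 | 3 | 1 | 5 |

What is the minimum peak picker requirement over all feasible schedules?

6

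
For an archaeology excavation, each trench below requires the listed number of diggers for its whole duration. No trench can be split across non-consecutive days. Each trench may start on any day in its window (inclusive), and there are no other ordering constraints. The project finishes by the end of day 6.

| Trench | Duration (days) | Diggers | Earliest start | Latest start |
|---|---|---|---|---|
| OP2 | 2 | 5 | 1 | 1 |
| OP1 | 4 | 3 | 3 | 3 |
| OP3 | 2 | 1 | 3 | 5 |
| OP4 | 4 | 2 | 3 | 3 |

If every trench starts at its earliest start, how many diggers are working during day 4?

At early start, day 4 has: OP1, OP3, OP4.
Demand: 3 + 1 + 2 = 6.

6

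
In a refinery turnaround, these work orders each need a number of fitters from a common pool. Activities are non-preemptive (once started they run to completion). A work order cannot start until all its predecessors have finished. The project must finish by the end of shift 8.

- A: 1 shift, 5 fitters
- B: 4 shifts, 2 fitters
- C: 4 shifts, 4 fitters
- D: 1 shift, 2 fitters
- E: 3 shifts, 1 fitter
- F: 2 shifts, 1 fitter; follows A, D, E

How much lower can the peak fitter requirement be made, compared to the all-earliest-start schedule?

Early-start peak: s1:14  s2:7  s3:7  s4:7  s5:1  s6:0  s7:0  s8:0 ⇒ 14.
Leveled (A@1, B@2, C@4, D@2, E@1, F@6): s1:6  s2:5  s3:3  s4:6  s5:6  s6:5  s7:5  s8:0 ⇒ 6.
Reduction 14 − 6 = 8.

8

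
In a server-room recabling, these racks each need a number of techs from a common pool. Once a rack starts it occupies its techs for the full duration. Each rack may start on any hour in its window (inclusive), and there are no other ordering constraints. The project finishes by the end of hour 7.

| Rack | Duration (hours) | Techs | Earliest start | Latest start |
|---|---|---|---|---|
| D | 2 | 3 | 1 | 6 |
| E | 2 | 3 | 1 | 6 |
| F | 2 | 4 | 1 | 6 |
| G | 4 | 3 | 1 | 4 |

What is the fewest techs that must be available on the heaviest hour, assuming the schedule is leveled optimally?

Early-start (D@1, E@1, F@1, G@1) gives peak 13: h1:13  h2:13  h3:3  h4:3  h5:0  h6:0  h7:0.
Shift E→3, F→5.
Schedule D@1, E@3, F@5, G@1: h1:6  h2:6  h3:6  h4:6  h5:4  h6:4  h7:0 — peak 6.

6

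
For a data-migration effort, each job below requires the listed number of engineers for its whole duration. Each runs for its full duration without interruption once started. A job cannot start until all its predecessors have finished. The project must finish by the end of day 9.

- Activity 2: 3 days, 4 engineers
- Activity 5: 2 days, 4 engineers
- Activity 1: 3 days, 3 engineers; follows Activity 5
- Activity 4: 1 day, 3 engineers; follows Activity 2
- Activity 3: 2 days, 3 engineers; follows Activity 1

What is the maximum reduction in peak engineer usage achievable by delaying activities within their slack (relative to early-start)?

Early-start peak: d1:8  d2:8  d3:7  d4:6  d5:3  d6:3  d7:3  d8:0  d9:0 ⇒ 8.
Leveled (Activity 2@3, Activity 5@1, Activity 1@3, Activity 4@6, Activity 3@6): d1:4  d2:4  d3:7  d4:7  d5:7  d6:6  d7:3  d8:0  d9:0 ⇒ 7.
Reduction 8 − 7 = 1.

1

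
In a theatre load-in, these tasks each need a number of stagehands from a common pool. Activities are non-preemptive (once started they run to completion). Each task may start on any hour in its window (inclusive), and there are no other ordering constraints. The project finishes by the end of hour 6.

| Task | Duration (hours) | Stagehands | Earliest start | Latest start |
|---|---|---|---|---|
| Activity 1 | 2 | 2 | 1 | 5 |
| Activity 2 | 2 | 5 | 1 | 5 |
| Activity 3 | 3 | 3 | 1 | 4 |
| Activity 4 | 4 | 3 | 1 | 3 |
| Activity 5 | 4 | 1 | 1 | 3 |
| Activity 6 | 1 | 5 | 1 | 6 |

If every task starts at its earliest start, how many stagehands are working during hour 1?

At early start, hour 1 has: Activity 1, Activity 2, Activity 3, Activity 4, Activity 5, Activity 6.
Demand: 2 + 5 + 3 + 3 + 1 + 5 = 19.

19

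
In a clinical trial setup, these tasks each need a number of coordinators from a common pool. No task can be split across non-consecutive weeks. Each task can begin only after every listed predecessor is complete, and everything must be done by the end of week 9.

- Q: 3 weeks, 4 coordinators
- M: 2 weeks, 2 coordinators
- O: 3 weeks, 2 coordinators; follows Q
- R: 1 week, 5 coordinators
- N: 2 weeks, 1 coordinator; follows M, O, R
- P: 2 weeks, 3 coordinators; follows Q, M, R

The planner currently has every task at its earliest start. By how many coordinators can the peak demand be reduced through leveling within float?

Early-start peak: w1:11  w2:6  w3:4  w4:5  w5:5  w6:2  w7:1  w8:1  w9:0 ⇒ 11.
Leveled (Q@1, M@4, O@4, R@7, N@8, P@8): w1:4  w2:4  w3:4  w4:4  w5:4  w6:2  w7:5  w8:4  w9:4 ⇒ 5.
Reduction 11 − 5 = 6.

6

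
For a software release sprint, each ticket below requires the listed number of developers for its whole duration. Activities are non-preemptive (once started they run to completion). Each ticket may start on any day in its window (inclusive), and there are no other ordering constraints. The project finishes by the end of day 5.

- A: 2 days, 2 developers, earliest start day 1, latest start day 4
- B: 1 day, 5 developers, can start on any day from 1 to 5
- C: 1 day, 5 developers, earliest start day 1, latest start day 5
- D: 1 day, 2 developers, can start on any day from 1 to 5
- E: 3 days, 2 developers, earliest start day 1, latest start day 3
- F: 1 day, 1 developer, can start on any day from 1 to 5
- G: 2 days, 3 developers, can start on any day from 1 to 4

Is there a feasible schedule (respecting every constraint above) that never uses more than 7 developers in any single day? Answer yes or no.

yes

Schedule A@1, B@1, C@2, D@3, E@3, F@3, G@4: d1:7  d2:7  d3:5  d4:5  d5:5 — peak 7 ≤ 7.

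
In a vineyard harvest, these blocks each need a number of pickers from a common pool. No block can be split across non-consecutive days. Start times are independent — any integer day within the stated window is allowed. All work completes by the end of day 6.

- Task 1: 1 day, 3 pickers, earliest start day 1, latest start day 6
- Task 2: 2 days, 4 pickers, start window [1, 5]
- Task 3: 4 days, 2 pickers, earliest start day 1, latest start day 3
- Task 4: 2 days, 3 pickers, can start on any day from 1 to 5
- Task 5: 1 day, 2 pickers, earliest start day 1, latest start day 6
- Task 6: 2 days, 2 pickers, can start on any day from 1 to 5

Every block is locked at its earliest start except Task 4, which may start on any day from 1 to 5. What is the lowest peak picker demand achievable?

13

Task 4@1: d1:16  d2:11  d3:2  d4:2  d5:0  d6:0 → peak 16
Task 4@2: d1:13  d2:11  d3:5  d4:2  d5:0  d6:0 → peak 13
Task 4@3: d1:13  d2:8  d3:5  d4:5  d5:0  d6:0 → peak 13
Task 4@4: d1:13  d2:8  d3:2  d4:5  d5:3  d6:0 → peak 13
Task 4@5: d1:13  d2:8  d3:2  d4:2  d5:3  d6:3 → peak 13
Best is Task 4@2, peak 13.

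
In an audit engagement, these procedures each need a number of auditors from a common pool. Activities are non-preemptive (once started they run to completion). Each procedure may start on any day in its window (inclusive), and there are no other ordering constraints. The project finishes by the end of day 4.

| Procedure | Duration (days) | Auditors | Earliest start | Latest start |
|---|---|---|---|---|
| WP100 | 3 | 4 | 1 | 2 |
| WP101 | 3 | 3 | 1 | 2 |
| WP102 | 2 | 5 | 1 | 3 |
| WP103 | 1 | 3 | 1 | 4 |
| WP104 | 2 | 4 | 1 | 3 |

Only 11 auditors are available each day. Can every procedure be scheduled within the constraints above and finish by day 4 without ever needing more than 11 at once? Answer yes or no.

The minimum achievable peak is 12; 11 < 12, so no feasible schedule stays within the cap.

no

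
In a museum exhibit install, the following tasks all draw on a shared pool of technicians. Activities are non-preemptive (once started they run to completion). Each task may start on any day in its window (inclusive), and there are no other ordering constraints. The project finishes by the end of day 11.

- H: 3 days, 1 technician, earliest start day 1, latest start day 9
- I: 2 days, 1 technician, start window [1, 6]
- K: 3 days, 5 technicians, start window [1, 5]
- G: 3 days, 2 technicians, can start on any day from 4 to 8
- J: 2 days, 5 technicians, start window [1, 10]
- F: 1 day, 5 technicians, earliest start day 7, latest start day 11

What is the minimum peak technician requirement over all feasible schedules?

5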